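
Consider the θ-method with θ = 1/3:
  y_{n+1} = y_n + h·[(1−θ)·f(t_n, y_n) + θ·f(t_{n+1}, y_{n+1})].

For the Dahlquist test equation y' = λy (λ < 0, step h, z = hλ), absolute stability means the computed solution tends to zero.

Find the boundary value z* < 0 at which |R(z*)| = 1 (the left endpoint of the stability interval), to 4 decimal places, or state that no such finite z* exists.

z* = -6.0000.

Test eqn y'=λy, z=hλ:
  y_{n+1} = y_n + z·[2/3·y_n + 1/3·y_{n+1}] ⇒ (1 − 1/3z)y_{n+1} = (1 + 2/3z)y_n
  ⇒ R(z) = (1 + 2/3z)/(1 − 1/3z).

Boundary: |R(x)|=1, x<0.
x=-1.69: |R|=0.0810
R=−1: 1+2/3x = −1+1/3x ⇒ -1/3x=2 ⇒ x=2/(-1/3)=-6.0000
Confirm numerically:
  x=-5.692: |R|=0.96457 <1
  x=-5.495: |R|=0.94055 <1
  x=-2.862: |R|=0.46469 <1
  x=-6.591: |R|=1.06162 >1
  x=-6.353: |R|=1.03774 >1
Stable set (-6.0000, 0).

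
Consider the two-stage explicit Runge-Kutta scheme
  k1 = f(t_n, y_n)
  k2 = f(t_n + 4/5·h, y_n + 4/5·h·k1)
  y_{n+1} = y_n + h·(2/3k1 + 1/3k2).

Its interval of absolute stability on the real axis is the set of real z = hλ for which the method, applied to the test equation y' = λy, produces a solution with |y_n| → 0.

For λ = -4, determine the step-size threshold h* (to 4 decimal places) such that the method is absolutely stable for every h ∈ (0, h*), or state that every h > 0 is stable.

With y'=λy (z=hλ):
  k1=λy_n ⇒ h·k1=z·y_n;  k2=λ(1+4/5z)y_n ⇒ h·k2=z(1+4/5z)y_n
  y_{n+1}/y_n = 1 + 2/3z + 1/3z(1+4/5z) = 1 + z + 4/15z²
  R(z) = 1 + z + 4/15z².

Solve |R(x)|<1 on ℝ⁻.
x=-0.68: |R|=0.4433
R=1: x+4/15x²=0 ⇒ x=−15/4=-3.7500; min R=1−1/(4·4/15)=0.0625>−1
Confirm numerically:
  x=-3.717: |R|=0.96729 <1
  x=-3.472: |R|=0.74261 <1
  x=-3.171: |R|=0.51040 <1
  x=-3.996: |R|=1.26214 >1
  x=-3.909: |R|=1.16574 >1
  x=-3.846: |R|=1.09846 >1
So |R|<1 on (-3.7500, 0).

(-3.7500,0); λ=-4 ⇒ h* = (15/4)/4 = 0.9375.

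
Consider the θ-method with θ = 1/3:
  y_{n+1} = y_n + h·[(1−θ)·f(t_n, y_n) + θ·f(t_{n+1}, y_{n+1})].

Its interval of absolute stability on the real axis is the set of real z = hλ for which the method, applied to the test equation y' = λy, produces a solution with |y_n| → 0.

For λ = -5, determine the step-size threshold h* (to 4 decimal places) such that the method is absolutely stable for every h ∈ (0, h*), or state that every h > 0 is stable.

(-6.0000,0); λ=-5 ⇒ h* = (6)/5 = 1.2000.

With y'=λy (z=hλ):
  y_{n+1} = y_n + z·[2/3·y_n + 1/3·y_{n+1}] ⇒ (1 − 1/3z)y_{n+1} = (1 + 2/3z)y_n
  ⇒ R(z) = (1 + 2/3z)/(1 − 1/3z).

Solve |R(x)|<1 on ℝ⁻.
x=-0.56: |R|=0.5281
R=−1: 1+2/3x = −1+1/3x ⇒ -1/3x=2 ⇒ x=2/(-1/3)=-6.0000
Confirm numerically:
  x=-5.266: |R|=0.91120 <1
  x=-4.860: |R|=0.85496 <1
  x=-4.229: |R|=0.75501 <1
  x=-3.206: |R|=0.54979 <1
  x=-6.247: |R|=1.02671 >1
  x=-6.221: |R|=1.02397 >1
Stable set (-6.0000, 0).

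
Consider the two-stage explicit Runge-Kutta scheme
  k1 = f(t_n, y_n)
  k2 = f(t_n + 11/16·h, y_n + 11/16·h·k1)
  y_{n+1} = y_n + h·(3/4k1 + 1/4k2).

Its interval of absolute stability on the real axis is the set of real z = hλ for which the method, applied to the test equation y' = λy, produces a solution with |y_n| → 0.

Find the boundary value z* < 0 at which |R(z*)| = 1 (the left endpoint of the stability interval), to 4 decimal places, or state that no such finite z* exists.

left endpoint -5.8182.

With y'=λy (z=hλ):
  k1=λy_n ⇒ h·k1=z·y_n;  k2=λ(1+11/16z)y_n ⇒ h·k2=z(1+11/16z)y_n
  y_{n+1}/y_n = 1 + 3/4z + 1/4z(1+11/16z) = 1 + z + 11/64z²
  Hence R(z) = 1 + z + 11/64z².

Need |R(x)|<1, x<0.
x=-1.65: |R|=0.1821
R=1: x+11/64x²=0 ⇒ x=−64/11=-5.8182; min R=1−1/(4·11/64)=-0.4545>−1
Confirm numerically:
  x=-4.770: |R|=0.14065 <1
  x=-4.515: |R|=0.01129 <1
  x=-3.261: |R|=0.43326 <1
  x=-2.596: |R|=0.43770 <1
  x=-6.189: |R|=1.39445 >1
  x=-5.904: |R|=1.08708 >1
Stable set (-5.8182, 0).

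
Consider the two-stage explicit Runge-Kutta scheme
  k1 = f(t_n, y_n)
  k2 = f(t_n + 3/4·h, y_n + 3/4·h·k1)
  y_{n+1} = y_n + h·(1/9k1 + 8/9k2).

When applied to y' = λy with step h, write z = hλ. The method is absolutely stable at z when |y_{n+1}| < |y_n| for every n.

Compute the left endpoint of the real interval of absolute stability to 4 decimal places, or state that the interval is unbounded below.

z* = -1.5000.

On y'=λy, z=hλ:
  k1=λy_n ⇒ h·k1=z·y_n;  k2=λ(1+3/4z)y_n ⇒ h·k2=z(1+3/4z)y_n
  y_{n+1}/y_n = 1 + 1/9z + 8/9z(1+3/4z) = 1 + z + 2/3z²
  Hence R(z) = 1 + z + 2/3z².

Boundary: |R(x)|=1, x<0.
x=-1.61: |R|=1.1181
R=1: x+2/3x²=0 ⇒ x=−3/2=-1.5000; min R=1−1/(4·2/3)=0.6250>−1
Confirm numerically:
  x=-1.431: |R|=0.93417 <1
  x=-1.018: |R|=0.67288 <1
  x=-0.762: |R|=0.62510 <1
  x=-0.661: |R|=0.63028 <1
  x=-2.004: |R|=1.67334 >1
  x=-1.987: |R|=1.64511 >1
  x=-1.832: |R|=1.40548 >1
Stable set (-1.5000, 0).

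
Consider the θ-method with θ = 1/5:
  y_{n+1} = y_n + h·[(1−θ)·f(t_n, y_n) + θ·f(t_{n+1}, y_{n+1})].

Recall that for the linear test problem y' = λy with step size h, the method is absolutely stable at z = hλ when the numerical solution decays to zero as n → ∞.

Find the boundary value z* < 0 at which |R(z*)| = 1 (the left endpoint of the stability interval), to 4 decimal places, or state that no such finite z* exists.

z* = -3.3333.

Test eqn y'=λy, z=hλ:
  y_{n+1} = y_n + z·[4/5·y_n + 1/5·y_{n+1}] ⇒ (1 − 1/5z)y_{n+1} = (1 + 4/5z)y_n
  so R(z) = (1 + 4/5z)/(1 − 1/5z).

Solve |R(x)|<1 on ℝ⁻.
x=-0.99: |R|=0.1736
R=−1: 1+4/5x = −1+1/5x ⇒ -3/5x=2 ⇒ x=2/(-3/5)=-3.3333
Confirm numerically:
  x=-2.524: |R|=0.67730 <1
  x=-2.490: |R|=0.66222 <1
  x=-1.373: |R|=0.07720 <1
  x=-3.786: |R|=1.15456 >1
  x=-3.605: |R|=1.09471 >1
Interval (-3.3333, 0).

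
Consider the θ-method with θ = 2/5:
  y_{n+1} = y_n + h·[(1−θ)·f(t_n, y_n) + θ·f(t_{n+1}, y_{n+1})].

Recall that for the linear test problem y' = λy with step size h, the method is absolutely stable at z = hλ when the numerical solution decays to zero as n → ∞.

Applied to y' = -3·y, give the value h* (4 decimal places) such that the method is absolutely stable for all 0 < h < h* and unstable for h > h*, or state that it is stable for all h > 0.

(-10.0000,0); λ=-3 ⇒ h* = (10)/3 = 3.3333.

Test eqn y'=λy, z=hλ:
  y_{n+1} = y_n + z·[3/5·y_n + 2/5·y_{n+1}] ⇒ (1 − 2/5z)y_{n+1} = (1 + 3/5z)y_n
  R(z) = (1 + 3/5z)/(1 − 2/5z).

Boundary: |R(x)|=1, x<0.
x=-1.44: |R|=0.0863
R=−1: 1+3/5x = −1+2/5x ⇒ -1/5x=2 ⇒ x=2/(-1/5)=-10.0000
Confirm numerically:
  x=-6.800: |R|=0.82796 <1
  x=-5.331: |R|=0.70189 <1
  x=-4.098: |R|=0.55274 <1
  x=-10.344: |R|=1.01339 >1
  x=-10.321: |R|=1.01252 >1
  x=-10.260: |R|=1.01019 >1
So |R|<1 on (-10.0000, 0).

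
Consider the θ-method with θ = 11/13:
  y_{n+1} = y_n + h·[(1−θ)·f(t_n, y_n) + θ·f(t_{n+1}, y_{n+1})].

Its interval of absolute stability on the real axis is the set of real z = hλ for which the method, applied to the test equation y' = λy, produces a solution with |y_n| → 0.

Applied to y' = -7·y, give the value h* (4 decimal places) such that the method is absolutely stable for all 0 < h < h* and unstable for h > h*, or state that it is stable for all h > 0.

With y'=λy (z=hλ):
  y_{n+1} = y_n + z·[2/13·y_n + 11/13·y_{n+1}] ⇒ (1 − 11/13z)y_{n+1} = (1 + 2/13z)y_n
  Hence R(z) = (1 + 2/13z)/(1 − 11/13z).

Boundary: |R(x)|=1, x<0.
x=-1.42: |R|=0.3550
x=-2: |R|=0.2571
x=-10: |R|=0.0569
x=-100: |R|=0.1680
θ=11/13≥1/2 ⇒ |1+2/13x|<|1−11/13x| ∀x<0 ⇒ interval (−∞,0).

interval (−∞, 0). Any h>0 works for λ=-7.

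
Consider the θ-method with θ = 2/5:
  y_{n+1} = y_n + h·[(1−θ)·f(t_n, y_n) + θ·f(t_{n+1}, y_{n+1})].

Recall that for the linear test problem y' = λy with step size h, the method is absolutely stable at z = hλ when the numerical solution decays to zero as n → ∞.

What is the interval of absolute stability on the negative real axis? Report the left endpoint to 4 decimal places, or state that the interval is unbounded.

Set f=λy, z=hλ:
  y_{n+1} = y_n + z·[3/5·y_n + 2/5·y_{n+1}] ⇒ (1 − 2/5z)y_{n+1} = (1 + 3/5z)y_n
  R(z) = (1 + 3/5z)/(1 − 2/5z).

Find x<0 with |R(x)|<1.
x=-1.37: |R|=0.1150
R=−1: 1+3/5x = −1+2/5x ⇒ -1/5x=2 ⇒ x=2/(-1/5)=-10.0000
Confirm numerically:
  x=-9.530: |R|=0.98047 <1
  x=-6.601: |R|=0.81326 <1
  x=-6.111: |R|=0.77418 <1
  x=-5.213: |R|=0.68968 <1
  x=-10.419: |R|=1.01622 >1
  x=-10.389: |R|=1.01509 >1
  x=-10.163: |R|=1.00644 >1
So |R|<1 on (-10.0000, 0).

(-10.0000, 0).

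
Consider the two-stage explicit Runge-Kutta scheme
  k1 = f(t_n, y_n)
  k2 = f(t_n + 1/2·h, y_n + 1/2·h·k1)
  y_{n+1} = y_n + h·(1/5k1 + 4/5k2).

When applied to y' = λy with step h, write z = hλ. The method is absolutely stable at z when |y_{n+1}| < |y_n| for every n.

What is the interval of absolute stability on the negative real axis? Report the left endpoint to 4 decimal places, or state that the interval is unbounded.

Set f=λy, z=hλ:
  k1=λy_n ⇒ h·k1=z·y_n;  k2=λ(1+1/2z)y_n ⇒ h·k2=z(1+1/2z)y_n
  y_{n+1}/y_n = 1 + 1/5z + 4/5z(1+1/2z) = 1 + z + 2/5z²
  so R(z) = 1 + z + 2/5z².

Need |R(x)|<1, x<0.
x=-0.82: |R|=0.4490
R=1: x+2/5x²=0 ⇒ x=−5/2=-2.5000; min R=1−1/(4·2/5)=0.3750>−1
Confirm numerically:
  x=-2.224: |R|=0.75447 <1
  x=-2.070: |R|=0.64396 <1
  x=-1.393: |R|=0.38318 <1
  x=-2.746: |R|=1.27021 >1
  x=-2.713: |R|=1.23115 >1
Interval (-2.5000, 0).

z∈(-2.5000,0).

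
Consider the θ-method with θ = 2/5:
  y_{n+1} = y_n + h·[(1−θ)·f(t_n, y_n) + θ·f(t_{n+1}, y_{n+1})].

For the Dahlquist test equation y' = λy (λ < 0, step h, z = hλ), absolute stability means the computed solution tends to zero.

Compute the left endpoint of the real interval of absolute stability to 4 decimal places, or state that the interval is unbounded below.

left endpoint -10.0000.

With y'=λy (z=hλ):
  y_{n+1} = y_n + z·[3/5·y_n + 2/5·y_{n+1}] ⇒ (1 − 2/5z)y_{n+1} = (1 + 3/5z)y_n
  R(z) = (1 + 3/5z)/(1 − 2/5z).

Solve |R(x)|<1 on ℝ⁻.
x=-1.35: |R|=0.1234
R=−1: 1+3/5x = −1+2/5x ⇒ -1/5x=2 ⇒ x=2/(-1/5)=-10.0000
Confirm numerically:
  x=-7.295: |R|=0.86192 <1
  x=-4.836: |R|=0.64804 <1
  x=-4.751: |R|=0.63805 <1
  x=-4.277: |R|=0.57776 <1
  x=-10.508: |R|=1.01953 >1
  x=-10.335: |R|=1.01305 >1
  x=-10.069: |R|=1.00274 >1
Stable set (-10.0000, 0).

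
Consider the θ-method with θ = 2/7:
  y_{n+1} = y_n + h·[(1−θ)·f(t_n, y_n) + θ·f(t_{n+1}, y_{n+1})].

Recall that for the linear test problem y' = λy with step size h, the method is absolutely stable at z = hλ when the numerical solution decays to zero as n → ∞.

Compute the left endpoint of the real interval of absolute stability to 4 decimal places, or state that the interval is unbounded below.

With y'=λy (z=hλ):
  y_{n+1} = y_n + z·[5/7·y_n + 2/7·y_{n+1}] ⇒ (1 − 2/7z)y_{n+1} = (1 + 5/7z)y_n
  R(z) = (1 + 5/7z)/(1 − 2/7z).

Need |R(x)|<1, x<0.
x=-1.78: |R|=0.1799
R=−1: 1+5/7x = −1+2/7x ⇒ -3/7x=2 ⇒ x=2/(-3/7)=-4.6667
Confirm numerically:
  x=-4.344: |R|=0.93830 <1
  x=-4.227: |R|=0.91465 <1
  x=-4.090: |R|=0.88603 <1
  x=-1.971: |R|=0.26092 <1
  x=-4.905: |R|=1.04253 >1
  x=-4.851: |R|=1.03311 >1
  x=-4.719: |R|=1.00955 >1
So |R|<1 on (-4.6667, 0).

z* = -4.6667.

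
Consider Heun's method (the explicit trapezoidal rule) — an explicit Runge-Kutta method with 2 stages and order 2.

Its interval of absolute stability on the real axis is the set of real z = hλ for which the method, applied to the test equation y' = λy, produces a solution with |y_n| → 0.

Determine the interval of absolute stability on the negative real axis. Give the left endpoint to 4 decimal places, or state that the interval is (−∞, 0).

Test eqn y'=λy, z=hλ:
  order 2, 2-stage ⇒ R(z)=1+z+z^2/2
  (e.g. R(-1.19)=0.51805, |R|=0.51805)

Solve |R(x)|<1 on ℝ⁻.
x=-1.19: |R|=0.5181
|R(-2.04)|=1.0408 |R(-1.85)|=0.8613 |R(-0.71)|=0.5421
Bisect:
  x_lo=-2.7995 |R|=2.1191  x_hi=-0.2683 |R|=0.7677
  mid=-1.53389 |R|=0.64252 →hi
  mid=-2.16669 |R|=1.18058 →lo
  mid=-1.85029 |R|=0.86150 →hi
  mid=-2.00849 |R|=1.00852 →lo
  mid=-1.92939 |R|=0.93188 →hi
  mid=-1.96894 |R|=0.96942 →hi
  mid=-1.98871 |R|=0.98878 →hi
  ...
  [-2.00015,-1.99999] ⇒ x*=-2.0000
Interval (-2.0000, 0).

(-2.0000, 0).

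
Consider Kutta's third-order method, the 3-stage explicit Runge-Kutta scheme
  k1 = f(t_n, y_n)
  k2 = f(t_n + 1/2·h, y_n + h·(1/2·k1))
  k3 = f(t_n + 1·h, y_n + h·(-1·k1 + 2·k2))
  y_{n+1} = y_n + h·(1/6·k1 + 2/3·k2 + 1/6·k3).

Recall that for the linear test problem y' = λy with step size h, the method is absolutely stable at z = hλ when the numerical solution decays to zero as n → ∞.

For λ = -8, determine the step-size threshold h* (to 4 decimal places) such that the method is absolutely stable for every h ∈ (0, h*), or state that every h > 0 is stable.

(-2.5127,0); λ=-8 ⇒ h* = 0.3141.

Set f=λy, z=hλ:
  order 3, 3-stage ⇒ R(z)=1+z+z^2/2+z^3/6
  (e.g. R(-1.48)=0.07490, |R|=0.07490)

Find x<0 with |R(x)|<1.
x=-1.48: |R|=0.0749
|R(-1.4)|=0.1227 |R(-0.97)|=0.3483 |R(-0.66)|=0.5099
Bisect:
  x_lo=-3.3673 |R|=3.0613  x_hi=-0.1137 |R|=0.8925
  mid=-1.74047 |R|=0.10457 →hi
  mid=-2.55387 |R|=1.06891 →lo
  mid=-2.14717 |R|=0.49186 →hi
  mid=-2.35052 |R|=0.75246 →hi
  mid=-2.45219 |R|=0.90318 →hi
  mid=-2.50303 |R|=0.98410 →hi
  mid=-2.52845 |R|=1.02601 →lo
  mid=-2.51574 |R|=1.00493 →lo
  ...
  [-2.51276,-2.51256] ⇒ x*=-2.5127
So |R|<1 on (-2.5127, 0).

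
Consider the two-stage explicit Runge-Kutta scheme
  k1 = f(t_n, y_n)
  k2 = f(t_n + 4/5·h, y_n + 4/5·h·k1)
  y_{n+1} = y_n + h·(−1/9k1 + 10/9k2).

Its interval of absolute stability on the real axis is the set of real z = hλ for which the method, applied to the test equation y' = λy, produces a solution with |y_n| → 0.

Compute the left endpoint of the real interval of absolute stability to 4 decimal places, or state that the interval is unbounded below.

left endpoint -1.1250.

Set f=λy, z=hλ:
  k1=λy_n ⇒ h·k1=z·y_n;  k2=λ(1+4/5z)y_n ⇒ h·k2=z(1+4/5z)y_n
  y_{n+1}/y_n = 1 − 1/9z + 10/9z(1+4/5z) = 1 + z + 8/9z²
  so R(z) = 1 + z + 8/9z².

Need |R(x)|<1, x<0.
x=-0.45: |R|=0.7300
R=1: x+8/9x²=0 ⇒ x=−9/8=-1.1250; min R=1−1/(4·8/9)=0.7188>−1
Confirm numerically:
  x=-0.795: |R|=0.76680 <1
  x=-0.740: |R|=0.74676 <1
  x=-0.717: |R|=0.73997 <1
  x=-0.664: |R|=0.72791 <1
  x=-1.457: |R|=1.42998 >1
  x=-1.225: |R|=1.10889 >1
  x=-1.211: |R|=1.09257 >1
Stable set (-1.1250, 0).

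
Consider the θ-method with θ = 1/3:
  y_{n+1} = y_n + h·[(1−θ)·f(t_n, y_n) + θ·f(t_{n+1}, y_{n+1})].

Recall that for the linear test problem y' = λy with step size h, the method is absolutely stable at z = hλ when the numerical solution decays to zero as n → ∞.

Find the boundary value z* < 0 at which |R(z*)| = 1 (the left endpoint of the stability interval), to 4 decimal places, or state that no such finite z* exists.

Set f=λy, z=hλ:
  y_{n+1} = y_n + z·[2/3·y_n + 1/3·y_{n+1}] ⇒ (1 − 1/3z)y_{n+1} = (1 + 2/3z)y_n
  Hence R(z) = (1 + 2/3z)/(1 − 1/3z).

Boundary: |R(x)|=1, x<0.
x=-1.55: |R|=0.0220
R=−1: 1+2/3x = −1+1/3x ⇒ -1/3x=2 ⇒ x=2/(-1/3)=-6.0000
Confirm numerically:
  x=-5.434: |R|=0.93289 <1
  x=-5.067: |R|=0.88434 <1
  x=-3.266: |R|=0.56368 <1
  x=-2.771: |R|=0.44048 <1
  x=-6.544: |R|=1.05700 >1
  x=-6.282: |R|=1.03038 >1
  x=-6.244: |R|=1.02640 >1
Interval (-6.0000, 0).

left endpoint -6.0000.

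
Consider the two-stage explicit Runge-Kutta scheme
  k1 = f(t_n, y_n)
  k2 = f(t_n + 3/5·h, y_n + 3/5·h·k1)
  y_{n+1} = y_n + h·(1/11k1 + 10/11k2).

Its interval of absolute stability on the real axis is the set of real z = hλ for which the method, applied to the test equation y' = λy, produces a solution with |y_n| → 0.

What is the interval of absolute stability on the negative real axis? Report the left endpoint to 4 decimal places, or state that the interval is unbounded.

With y'=λy (z=hλ):
  k1=λy_n ⇒ h·k1=z·y_n;  k2=λ(1+3/5z)y_n ⇒ h·k2=z(1+3/5z)y_n
  y_{n+1}/y_n = 1 + 1/11z + 10/11z(1+3/5z) = 1 + z + 6/11z²
  so R(z) = 1 + z + 6/11z².

Solve |R(x)|<1 on ℝ⁻.
x=-1.45: |R|=0.6968
R=1: x+6/11x²=0 ⇒ x=−11/6=-1.8333; min R=1−1/(4·6/11)=0.5417>−1
Confirm numerically:
  x=-1.486: |R|=0.71847 <1
  x=-0.855: |R|=0.54374 <1
  x=-0.782: |R|=0.55156 <1
  x=-2.371: |R|=1.69535 >1
  x=-2.108: |R|=1.31582 >1
  x=-1.947: |R|=1.12071 >1
Interval (-1.8333, 0).

(-1.8333, 0).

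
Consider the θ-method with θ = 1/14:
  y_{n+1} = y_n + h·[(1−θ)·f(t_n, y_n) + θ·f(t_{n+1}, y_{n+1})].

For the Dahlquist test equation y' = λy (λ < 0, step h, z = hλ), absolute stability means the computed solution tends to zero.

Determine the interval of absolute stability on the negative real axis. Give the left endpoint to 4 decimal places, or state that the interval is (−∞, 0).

On y'=λy, z=hλ:
  y_{n+1} = y_n + z·[13/14·y_n + 1/14·y_{n+1}] ⇒ (1 − 1/14z)y_{n+1} = (1 + 13/14z)y_n
  R(z) = (1 + 13/14z)/(1 − 1/14z).

Find x<0 with |R(x)|<1.
x=-1.72: |R|=0.5318
R=−1: 1+13/14x = −1+1/14x ⇒ -6/7x=2 ⇒ x=2/(-6/7)=-2.3333
Confirm numerically:
  x=-1.698: |R|=0.51433 <1
  x=-1.630: |R|=0.46001 <1
  x=-1.487: |R|=0.34422 <1
  x=-2.880: |R|=1.38863 >1
  x=-2.359: |R|=1.01883 >1
Stable set (-2.3333, 0).

(-2.3333, 0).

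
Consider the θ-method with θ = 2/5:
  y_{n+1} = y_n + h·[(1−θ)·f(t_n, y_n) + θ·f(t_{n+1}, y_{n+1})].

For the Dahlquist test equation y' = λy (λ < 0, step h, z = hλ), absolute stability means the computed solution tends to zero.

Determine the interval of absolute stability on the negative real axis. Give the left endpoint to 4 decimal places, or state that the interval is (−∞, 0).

Test eqn y'=λy, z=hλ:
  y_{n+1} = y_n + z·[3/5·y_n + 2/5·y_{n+1}] ⇒ (1 − 2/5z)y_{n+1} = (1 + 3/5z)y_n
  Hence R(z) = (1 + 3/5z)/(1 − 2/5z).

Find x<0 with |R(x)|<1.
x=-1: |R|=0.2857
R=−1: 1+3/5x = −1+2/5x ⇒ -1/5x=2 ⇒ x=2/(-1/5)=-10.0000
Confirm numerically:
  x=-9.026: |R|=0.95775 <1
  x=-7.519: |R|=0.87619 <1
  x=-5.084: |R|=0.67590 <1
  x=-4.862: |R|=0.65105 <1
  x=-10.578: |R|=1.02210 >1
  x=-10.211: |R|=1.00830 >1
Interval (-10.0000, 0).

z∈(-10.0000,0).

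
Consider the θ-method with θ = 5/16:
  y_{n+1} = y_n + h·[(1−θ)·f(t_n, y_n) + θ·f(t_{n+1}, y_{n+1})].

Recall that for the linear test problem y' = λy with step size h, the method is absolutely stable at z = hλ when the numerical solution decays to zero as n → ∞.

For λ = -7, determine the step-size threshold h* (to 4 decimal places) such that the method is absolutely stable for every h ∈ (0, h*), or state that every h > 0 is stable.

(-5.3333,0); λ=-7 ⇒ h* = (16/3)/7 = 0.7619.

On y'=λy, z=hλ:
  y_{n+1} = y_n + z·[11/16·y_n + 5/16·y_{n+1}] ⇒ (1 − 5/16z)y_{n+1} = (1 + 11/16z)y_n
  so R(z) = (1 + 11/16z)/(1 − 5/16z).

Find x<0 with |R(x)|<1.
x=-1.24: |R|=0.1063
R=−1: 1+11/16x = −1+5/16x ⇒ -3/8x=2 ⇒ x=2/(-3/8)=-5.3333
Confirm numerically:
  x=-4.351: |R|=0.84389 <1
  x=-3.866: |R|=0.75081 <1
  x=-3.418: |R|=0.65270 <1
  x=-5.915: |R|=1.07658 >1
  x=-5.412: |R|=1.01096 >1
Interval (-5.3333, 0).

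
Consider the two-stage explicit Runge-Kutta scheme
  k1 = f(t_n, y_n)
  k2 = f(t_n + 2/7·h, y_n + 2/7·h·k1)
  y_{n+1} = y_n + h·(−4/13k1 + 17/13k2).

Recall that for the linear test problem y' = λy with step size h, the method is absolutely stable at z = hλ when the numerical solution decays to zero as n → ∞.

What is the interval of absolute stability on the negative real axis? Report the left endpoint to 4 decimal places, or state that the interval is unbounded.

Test eqn y'=λy, z=hλ:
  k1=λy_n ⇒ h·k1=z·y_n;  k2=λ(1+2/7z)y_n ⇒ h·k2=z(1+2/7z)y_n
  y_{n+1}/y_n = 1 − 4/13z + 17/13z(1+2/7z) = 1 + z + 34/91z²
  Hence R(z) = 1 + z + 34/91z².

Need |R(x)|<1, x<0.
x=-1.62: |R|=0.3605
R=1: x+34/91x²=0 ⇒ x=−91/34=-2.6765; min R=1−1/(4·34/91)=0.3309>−1
Confirm numerically:
  x=-2.270: |R|=0.65526 <1
  x=-1.789: |R|=0.40680 <1
  x=-1.553: |R|=0.34812 <1
  x=-1.238: |R|=0.33464 <1
  x=-3.230: |R|=1.66801 >1
  x=-2.998: |R|=1.36016 >1
  x=-2.845: |R|=1.17914 >1
Interval (-2.6765, 0).

z∈(-2.6765,0).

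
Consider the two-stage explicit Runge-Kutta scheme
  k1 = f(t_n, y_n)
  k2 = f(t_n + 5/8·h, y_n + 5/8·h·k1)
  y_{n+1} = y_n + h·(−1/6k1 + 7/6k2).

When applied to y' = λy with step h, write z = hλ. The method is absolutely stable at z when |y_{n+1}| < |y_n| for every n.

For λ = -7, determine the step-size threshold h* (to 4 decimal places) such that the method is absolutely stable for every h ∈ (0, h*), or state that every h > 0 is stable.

Set f=λy, z=hλ:
  k1=λy_n ⇒ h·k1=z·y_n;  k2=λ(1+5/8z)y_n ⇒ h·k2=z(1+5/8z)y_n
  y_{n+1}/y_n = 1 − 1/6z + 7/6z(1+5/8z) = 1 + z + 35/48z²
  R(z) = 1 + z + 35/48z².

Find x<0 with |R(x)|<1.
x=-0.56: |R|=0.6687
R=1: x+35/48x²=0 ⇒ x=−48/35=-1.3714; min R=1−1/(4·35/48)=0.6571>−1
Confirm numerically:
  x=-1.327: |R|=0.95701 <1
  x=-1.209: |R|=0.85681 <1
  x=-1.071: |R|=0.76538 <1
  x=-1.802: |R|=1.56575 >1
  x=-1.689: |R|=1.39111 >1
  x=-1.446: |R|=1.07863 >1
Interval (-1.3714, 0).

(-1.3714,0); λ=-7 ⇒ h* = (48/35)/7 = 0.1959.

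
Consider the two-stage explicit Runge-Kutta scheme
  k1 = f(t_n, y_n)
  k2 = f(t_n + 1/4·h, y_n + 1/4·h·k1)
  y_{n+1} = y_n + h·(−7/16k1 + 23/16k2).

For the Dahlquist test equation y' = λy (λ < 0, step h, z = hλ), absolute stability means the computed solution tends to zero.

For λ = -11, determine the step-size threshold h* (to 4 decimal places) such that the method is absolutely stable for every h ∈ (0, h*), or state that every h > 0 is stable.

On y'=λy, z=hλ:
  k1=λy_n ⇒ h·k1=z·y_n;  k2=λ(1+1/4z)y_n ⇒ h·k2=z(1+1/4z)y_n
  y_{n+1}/y_n = 1 − 7/16z + 23/16z(1+1/4z) = 1 + z + 23/64z²
  R(z) = 1 + z + 23/64z².

Solve |R(x)|<1 on ℝ⁻.
x=-0.62: |R|=0.5181
R=1: x+23/64x²=0 ⇒ x=−64/23=-2.7826; min R=1−1/(4·23/64)=0.3043>−1
Confirm numerically:
  x=-2.655: |R|=0.87824 <1
  x=-1.706: |R|=0.33994 <1
  x=-1.539: |R|=0.31219 <1
  x=-1.335: |R|=0.30549 <1
  x=-3.295: |R|=1.60674 >1
  x=-3.186: |R|=1.46187 >1
  x=-3.115: |R|=1.37210 >1
Stable set (-2.7826, 0).

(-2.7826,0); λ=-11 ⇒ h* = (64/23)/11 = 0.2530.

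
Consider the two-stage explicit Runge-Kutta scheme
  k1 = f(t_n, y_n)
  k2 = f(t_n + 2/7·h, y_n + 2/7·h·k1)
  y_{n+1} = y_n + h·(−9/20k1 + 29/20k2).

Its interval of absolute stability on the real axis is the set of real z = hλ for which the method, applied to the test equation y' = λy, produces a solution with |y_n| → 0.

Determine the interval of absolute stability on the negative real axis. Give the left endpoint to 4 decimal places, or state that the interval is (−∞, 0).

(-2.4138, 0).

Test eqn y'=λy, z=hλ:
  k1=λy_n ⇒ h·k1=z·y_n;  k2=λ(1+2/7z)y_n ⇒ h·k2=z(1+2/7z)y_n
  y_{n+1}/y_n = 1 − 9/20z + 29/20z(1+2/7z) = 1 + z + 29/70z²
  R(z) = 1 + z + 29/70z².

Solve |R(x)|<1 on ℝ⁻.
x=-0.84: |R|=0.4523
R=1: x+29/70x²=0 ⇒ x=−70/29=-2.4138; min R=1−1/(4·29/70)=0.3966>−1
Confirm numerically:
  x=-2.192: |R|=0.79859 <1
  x=-1.668: |R|=0.48464 <1
  x=-1.231: |R|=0.39679 <1
  x=-2.883: |R|=1.56041 >1
  x=-2.740: |R|=1.37029 >1
Stable set (-2.4138, 0).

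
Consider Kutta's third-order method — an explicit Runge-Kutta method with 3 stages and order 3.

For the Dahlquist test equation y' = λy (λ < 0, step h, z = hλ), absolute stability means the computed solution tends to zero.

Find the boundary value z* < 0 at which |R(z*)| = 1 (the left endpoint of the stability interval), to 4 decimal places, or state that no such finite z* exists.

Test eqn y'=λy, z=hλ:
  order 3, 3-stage ⇒ R(z)=1+z+z^2/2+z^3/6
  (e.g. R(-0.96)=0.35334, |R|=0.35334)

Need |R(x)|<1, x<0.
x=-0.96: |R|=0.3533
|R(-2.89)|=1.7369 |R(-1.74)|=0.1042 |R(-1.41)|=0.1168
Bisect:
  x_lo=-3.2462 |R|=2.6787  x_hi=-0.3478 |R|=0.7057
  mid=-1.79699 |R|=0.14954 →hi
  mid=-2.52161 |R|=1.01463 →lo
  mid=-2.15930 |R|=0.50599 →hi
  mid=-2.34045 |R|=0.73832 →hi
  mid=-2.43103 |R|=0.87060 →hi
  mid=-2.47632 |R|=0.94110 →hi
  mid=-2.49896 |R|=0.97748 →hi
  mid=-2.51028 |R|=0.99596 →hi
  ...
  [-2.51276,-2.51258] ⇒ x*=-2.5127
Stable set (-2.5127, 0).

left endpoint -2.5127.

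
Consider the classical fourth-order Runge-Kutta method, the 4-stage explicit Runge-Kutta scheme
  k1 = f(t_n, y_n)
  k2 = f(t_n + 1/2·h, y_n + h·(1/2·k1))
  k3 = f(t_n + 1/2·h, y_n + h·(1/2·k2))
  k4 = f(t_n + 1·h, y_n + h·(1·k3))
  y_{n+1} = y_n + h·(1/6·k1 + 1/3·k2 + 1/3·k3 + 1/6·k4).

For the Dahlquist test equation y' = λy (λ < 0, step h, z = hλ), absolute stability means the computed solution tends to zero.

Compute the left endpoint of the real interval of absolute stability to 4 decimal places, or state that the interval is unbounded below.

left endpoint -2.7853.

With y'=λy (z=hλ):
  order 4, 4-stage ⇒ R(z)=1+z+z^2/2+z^3/6+z^4/24
  (e.g. R(-0.96)=0.38873, |R|=0.38873)

Find x<0 with |R(x)|<1.
x=-0.96: |R|=0.3887
|R(-2.77)|=0.9772 |R(-1.98)|=0.3269 |R(-1.21)|=0.3161
Bisect:
  x_lo=-3.3167 |R|=2.1449  x_hi=-0.2498 |R|=0.7790
  mid=-1.78325 |R|=0.28297 →hi
  mid=-2.55000 |R|=0.69945 →hi
  mid=-2.93337 |R|=1.24719 →lo
  mid=-2.74168 |R|=0.93621 →hi
  mid=-2.83752 |R|=1.08165 →lo
  mid=-2.78960 |R|=1.00652 →lo
  mid=-2.76564 |R|=0.97077 →hi
  mid=-2.77762 |R|=0.98850 →hi
  ...
  [-2.78530,-2.78511] ⇒ x*=-2.7853
Stable set (-2.7853, 0).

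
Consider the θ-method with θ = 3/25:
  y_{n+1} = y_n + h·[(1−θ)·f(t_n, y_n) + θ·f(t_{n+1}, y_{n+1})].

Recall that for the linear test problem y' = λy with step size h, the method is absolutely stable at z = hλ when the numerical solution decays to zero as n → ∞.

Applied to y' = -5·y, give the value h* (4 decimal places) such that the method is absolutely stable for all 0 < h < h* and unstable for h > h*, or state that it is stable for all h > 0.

(-2.6316,0); λ=-5 ⇒ h* = (50/19)/5 = 0.5263.

With y'=λy (z=hλ):
  y_{n+1} = y_n + z·[22/25·y_n + 3/25·y_{n+1}] ⇒ (1 − 3/25z)y_{n+1} = (1 + 22/25z)y_n
  Hence R(z) = (1 + 22/25z)/(1 − 3/25z).

Need |R(x)|<1, x<0.
x=-0.31: |R|=0.7011
R=−1: 1+22/25x = −1+3/25x ⇒ -19/25x=2 ⇒ x=2/(-19/25)=-2.6316
Confirm numerically:
  x=-2.295: |R|=0.79944 <1
  x=-1.801: |R|=0.48094 <1
  x=-1.718: |R|=0.42435 <1
  x=-1.619: |R|=0.35563 <1
  x=-2.738: |R|=1.06088 >1
  x=-2.661: |R|=1.01695 >1
Stable set (-2.6316, 0).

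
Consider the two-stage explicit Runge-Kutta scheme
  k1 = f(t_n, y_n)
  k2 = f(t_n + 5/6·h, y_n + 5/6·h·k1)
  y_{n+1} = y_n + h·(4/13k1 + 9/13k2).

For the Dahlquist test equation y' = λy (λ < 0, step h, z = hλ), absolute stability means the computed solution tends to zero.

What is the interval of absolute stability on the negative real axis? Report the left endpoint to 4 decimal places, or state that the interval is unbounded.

Set f=λy, z=hλ:
  k1=λy_n ⇒ h·k1=z·y_n;  k2=λ(1+5/6z)y_n ⇒ h·k2=z(1+5/6z)y_n
  y_{n+1}/y_n = 1 + 4/13z + 9/13z(1+5/6z) = 1 + z + 15/26z²
  so R(z) = 1 + z + 15/26z².

Solve |R(x)|<1 on ℝ⁻.
x=-1.37: |R|=0.7128
R=1: x+15/26x²=0 ⇒ x=−26/15=-1.7333; min R=1−1/(4·15/26)=0.5667>−1
Confirm numerically:
  x=-1.685: |R|=0.95301 <1
  x=-1.222: |R|=0.63951 <1
  x=-0.814: |R|=0.56827 <1
  x=-2.277: |R|=1.71419 >1
  x=-2.053: |R|=1.37862 >1
  x=-1.827: |R|=1.09873 >1
Stable set (-1.7333, 0).

z∈(-1.7333,0).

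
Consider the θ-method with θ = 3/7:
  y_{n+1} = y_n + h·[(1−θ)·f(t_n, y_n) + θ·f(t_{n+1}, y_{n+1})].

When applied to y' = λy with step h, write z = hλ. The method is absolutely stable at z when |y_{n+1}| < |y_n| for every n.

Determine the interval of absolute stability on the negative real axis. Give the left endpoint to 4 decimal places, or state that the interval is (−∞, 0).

On y'=λy, z=hλ:
  y_{n+1} = y_n + z·[4/7·y_n + 3/7·y_{n+1}] ⇒ (1 − 3/7z)y_{n+1} = (1 + 4/7z)y_n
  ⇒ R(z) = (1 + 4/7z)/(1 − 3/7z).

Solve |R(x)|<1 on ℝ⁻.
x=-0.71: |R|=0.4556
R=−1: 1+4/7x = −1+3/7x ⇒ -1/7x=2 ⇒ x=2/(-1/7)=-14.0000
Confirm numerically:
  x=-11.673: |R|=0.94462 <1
  x=-11.141: |R|=0.92927 <1
  x=-10.931: |R|=0.92288 <1
  x=-7.379: |R|=0.77276 <1
  x=-14.538: |R|=1.01063 >1
  x=-14.376: |R|=1.00750 >1
  x=-14.052: |R|=1.00106 >1
So |R|<1 on (-14.0000, 0).

z∈(-14.0000,0).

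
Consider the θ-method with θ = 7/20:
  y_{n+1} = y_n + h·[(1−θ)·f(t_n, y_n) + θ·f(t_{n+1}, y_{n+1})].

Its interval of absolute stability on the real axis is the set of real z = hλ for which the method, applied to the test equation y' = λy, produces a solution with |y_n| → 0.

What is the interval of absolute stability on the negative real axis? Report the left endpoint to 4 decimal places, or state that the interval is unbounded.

On y'=λy, z=hλ:
  y_{n+1} = y_n + z·[13/20·y_n + 7/20·y_{n+1}] ⇒ (1 − 7/20z)y_{n+1} = (1 + 13/20z)y_n
  ⇒ R(z) = (1 + 13/20z)/(1 − 7/20z).

Solve |R(x)|<1 on ℝ⁻.
x=-1.71: |R|=0.0698
R=−1: 1+13/20x = −1+7/20x ⇒ -3/10x=2 ⇒ x=2/(-3/10)=-6.6667
Confirm numerically:
  x=-6.559: |R|=0.99020 <1
  x=-5.230: |R|=0.84773 <1
  x=-3.216: |R|=0.51298 <1
  x=-2.853: |R|=0.42753 <1
  x=-7.126: |R|=1.03944 >1
  x=-6.928: |R|=1.02289 >1
Interval (-6.6667, 0).

z∈(-6.6667,0).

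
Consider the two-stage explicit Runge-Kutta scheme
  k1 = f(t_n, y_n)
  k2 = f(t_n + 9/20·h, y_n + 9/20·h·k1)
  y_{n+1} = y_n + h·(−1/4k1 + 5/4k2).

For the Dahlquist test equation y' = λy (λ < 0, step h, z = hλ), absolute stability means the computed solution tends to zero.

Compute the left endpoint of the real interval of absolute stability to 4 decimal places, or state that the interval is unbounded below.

left endpoint -1.7778.

Test eqn y'=λy, z=hλ:
  k1=λy_n ⇒ h·k1=z·y_n;  k2=λ(1+9/20z)y_n ⇒ h·k2=z(1+9/20z)y_n
  y_{n+1}/y_n = 1 − 1/4z + 5/4z(1+9/20z) = 1 + z + 9/16z²
  Hence R(z) = 1 + z + 9/16z².

Need |R(x)|<1, x<0.
x=-1.15: |R|=0.5939
R=1: x+9/16x²=0 ⇒ x=−16/9=-1.7778; min R=1−1/(4·9/16)=0.5556>−1
Confirm numerically:
  x=-1.080: |R|=0.57610 <1
  x=-1.060: |R|=0.57203 <1
  x=-0.988: |R|=0.56108 <1
  x=-0.750: |R|=0.56641 <1
  x=-2.166: |R|=1.47300 >1
  x=-1.880: |R|=1.10810 >1
Interval (-1.7778, 0).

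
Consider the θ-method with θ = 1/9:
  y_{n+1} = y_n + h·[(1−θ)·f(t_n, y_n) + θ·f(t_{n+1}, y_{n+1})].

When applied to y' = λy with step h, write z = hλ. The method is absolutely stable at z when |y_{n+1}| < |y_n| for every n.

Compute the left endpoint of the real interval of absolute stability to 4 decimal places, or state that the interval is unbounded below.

Set f=λy, z=hλ:
  y_{n+1} = y_n + z·[8/9·y_n + 1/9·y_{n+1}] ⇒ (1 − 1/9z)y_{n+1} = (1 + 8/9z)y_n
  R(z) = (1 + 8/9z)/(1 − 1/9z).

Solve |R(x)|<1 on ℝ⁻.
x=-1.17: |R|=0.0354
R=−1: 1+8/9x = −1+1/9x ⇒ -7/9x=2 ⇒ x=2/(-7/9)=-2.5714
Confirm numerically:
  x=-2.329: |R|=0.85021 <1
  x=-2.019: |R|=0.64906 <1
  x=-1.275: |R|=0.11679 <1
  x=-1.139: |R|=0.01105 <1
  x=-3.094: |R|=1.30246 >1
  x=-3.051: |R|=1.27857 >1
  x=-2.989: |R|=1.24381 >1
Interval (-2.5714, 0).

z* = -2.5714.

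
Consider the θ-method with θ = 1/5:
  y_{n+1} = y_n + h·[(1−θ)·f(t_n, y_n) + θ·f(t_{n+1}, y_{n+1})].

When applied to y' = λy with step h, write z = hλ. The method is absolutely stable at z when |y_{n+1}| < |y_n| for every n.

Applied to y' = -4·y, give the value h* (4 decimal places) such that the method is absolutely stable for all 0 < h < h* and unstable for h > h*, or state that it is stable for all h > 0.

(-3.3333,0); λ=-4 ⇒ h* = (10/3)/4 = 0.8333.

On y'=λy, z=hλ:
  y_{n+1} = y_n + z·[4/5·y_n + 1/5·y_{n+1}] ⇒ (1 − 1/5z)y_{n+1} = (1 + 4/5z)y_n
  ⇒ R(z) = (1 + 4/5z)/(1 − 1/5z).

Boundary: |R(x)|=1, x<0.
x=-1.2: |R|=0.0323
R=−1: 1+4/5x = −1+1/5x ⇒ -3/5x=2 ⇒ x=2/(-3/5)=-3.3333
Confirm numerically:
  x=-3.303: |R|=0.98904 <1
  x=-3.088: |R|=0.90900 <1
  x=-2.711: |R|=0.75788 <1
  x=-2.129: |R|=0.49320 <1
  x=-3.611: |R|=1.09674 >1
  x=-3.404: |R|=1.02523 >1
Stable set (-3.3333, 0).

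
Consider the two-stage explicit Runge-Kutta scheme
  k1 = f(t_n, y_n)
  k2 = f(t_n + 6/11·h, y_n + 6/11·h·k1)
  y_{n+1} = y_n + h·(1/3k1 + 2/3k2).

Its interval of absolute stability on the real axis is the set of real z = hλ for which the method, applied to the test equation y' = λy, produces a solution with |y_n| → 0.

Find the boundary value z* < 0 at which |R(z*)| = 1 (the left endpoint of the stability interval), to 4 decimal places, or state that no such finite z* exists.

With y'=λy (z=hλ):
  k1=λy_n ⇒ h·k1=z·y_n;  k2=λ(1+6/11z)y_n ⇒ h·k2=z(1+6/11z)y_n
  y_{n+1}/y_n = 1 + 1/3z + 2/3z(1+6/11z) = 1 + z + 4/11z²
  R(z) = 1 + z + 4/11z².

Need |R(x)|<1, x<0.
x=-1.15: |R|=0.3309
R=1: x+4/11x²=0 ⇒ x=−11/4=-2.7500; min R=1−1/(4·4/11)=0.3125>−1
Confirm numerically:
  x=-2.341: |R|=0.65183 <1
  x=-1.933: |R|=0.42572 <1
  x=-1.508: |R|=0.31893 <1
  x=-1.424: |R|=0.31337 <1
  x=-3.312: |R|=1.67685 >1
  x=-2.803: |R|=1.05402 >1
  x=-2.798: |R|=1.04884 >1
Interval (-2.7500, 0).

left endpoint -2.7500.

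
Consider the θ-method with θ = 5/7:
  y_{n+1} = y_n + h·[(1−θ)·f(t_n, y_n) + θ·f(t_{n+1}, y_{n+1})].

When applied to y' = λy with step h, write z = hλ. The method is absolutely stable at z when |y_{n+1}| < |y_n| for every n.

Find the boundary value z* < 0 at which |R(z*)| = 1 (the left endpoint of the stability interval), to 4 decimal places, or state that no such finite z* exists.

On y'=λy, z=hλ:
  y_{n+1} = y_n + z·[2/7·y_n + 5/7·y_{n+1}] ⇒ (1 − 5/7z)y_{n+1} = (1 + 2/7z)y_n
  R(z) = (1 + 2/7z)/(1 − 5/7z).

Solve |R(x)|<1 on ℝ⁻.
x=-0.63: |R|=0.5655
x=-2: |R|=0.1765
x=-10: |R|=0.2281
x=-100: |R|=0.3807
θ=5/7≥1/2 ⇒ |1+2/7x|<|1−5/7x| ∀x<0 ⇒ unbounded interval.

unbounded; (−∞, 0).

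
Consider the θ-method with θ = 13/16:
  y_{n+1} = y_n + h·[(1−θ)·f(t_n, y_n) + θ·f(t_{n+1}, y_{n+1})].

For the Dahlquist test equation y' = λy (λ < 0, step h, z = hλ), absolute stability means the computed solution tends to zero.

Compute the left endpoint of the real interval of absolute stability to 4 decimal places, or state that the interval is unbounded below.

(−∞, 0) — no finite endpoint.

On y'=λy, z=hλ:
  y_{n+1} = y_n + z·[3/16·y_n + 13/16·y_{n+1}] ⇒ (1 − 13/16z)y_{n+1} = (1 + 3/16z)y_n
  ⇒ R(z) = (1 + 3/16z)/(1 − 13/16z).

Solve |R(x)|<1 on ℝ⁻.
x=-0.75: |R|=0.5340
x=-2: |R|=0.2381
x=-10: |R|=0.0959
x=-100: |R|=0.2158
θ=13/16≥1/2 ⇒ |1+3/16x|<|1−13/16x| ∀x<0 ⇒ unbounded interval.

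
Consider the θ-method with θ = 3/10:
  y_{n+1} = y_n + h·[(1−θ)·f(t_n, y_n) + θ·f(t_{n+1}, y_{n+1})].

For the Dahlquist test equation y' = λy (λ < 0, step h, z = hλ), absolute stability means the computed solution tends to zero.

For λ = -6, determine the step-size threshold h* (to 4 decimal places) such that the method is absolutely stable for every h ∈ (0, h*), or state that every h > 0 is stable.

With y'=λy (z=hλ):
  y_{n+1} = y_n + z·[7/10·y_n + 3/10·y_{n+1}] ⇒ (1 − 3/10z)y_{n+1} = (1 + 7/10z)y_n
  Hence R(z) = (1 + 7/10z)/(1 − 3/10z).

Need |R(x)|<1, x<0.
x=-1.13: |R|=0.1561
R=−1: 1+7/10x = −1+3/10x ⇒ -2/5x=2 ⇒ x=2/(-2/5)=-5.0000
Confirm numerically:
  x=-4.853: |R|=0.97606 <1
  x=-4.260: |R|=0.87006 <1
  x=-2.263: |R|=0.34791 <1
  x=-5.317: |R|=1.04886 >1
  x=-5.189: |R|=1.02957 >1
  x=-5.185: |R|=1.02896 >1
Stable set (-5.0000, 0).

(-5.0000,0); λ=-6 ⇒ h* = (5)/6 = 0.8333.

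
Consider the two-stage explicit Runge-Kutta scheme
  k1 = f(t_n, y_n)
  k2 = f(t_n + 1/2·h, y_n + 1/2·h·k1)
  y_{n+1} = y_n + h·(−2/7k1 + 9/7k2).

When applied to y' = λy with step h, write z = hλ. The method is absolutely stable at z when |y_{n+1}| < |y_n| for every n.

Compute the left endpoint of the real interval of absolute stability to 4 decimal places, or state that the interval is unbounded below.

z* = -1.5556.

Test eqn y'=λy, z=hλ:
  k1=λy_n ⇒ h·k1=z·y_n;  k2=λ(1+1/2z)y_n ⇒ h·k2=z(1+1/2z)y_n
  y_{n+1}/y_n = 1 − 2/7z + 9/7z(1+1/2z) = 1 + z + 9/14z²
  Hence R(z) = 1 + z + 9/14z².

Find x<0 with |R(x)|<1.
x=-0.69: |R|=0.6161
R=1: x+9/14x²=0 ⇒ x=−14/9=-1.5556; min R=1−1/(4·9/14)=0.6111>−1
Confirm numerically:
  x=-1.330: |R|=0.80715 <1
  x=-1.245: |R|=0.75144 <1
  x=-0.864: |R|=0.61589 <1
  x=-1.851: |R|=1.35156 >1
  x=-1.676: |R|=1.12977 >1
So |R|<1 on (-1.5556, 0).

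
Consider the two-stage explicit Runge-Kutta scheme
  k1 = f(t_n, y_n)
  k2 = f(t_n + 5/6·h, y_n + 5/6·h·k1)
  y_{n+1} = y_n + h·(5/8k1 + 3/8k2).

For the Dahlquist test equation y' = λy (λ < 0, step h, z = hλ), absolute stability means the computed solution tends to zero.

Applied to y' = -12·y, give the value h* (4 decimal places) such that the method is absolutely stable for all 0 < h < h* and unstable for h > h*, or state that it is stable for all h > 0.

Set f=λy, z=hλ:
  k1=λy_n ⇒ h·k1=z·y_n;  k2=λ(1+5/6z)y_n ⇒ h·k2=z(1+5/6z)y_n
  y_{n+1}/y_n = 1 + 5/8z + 3/8z(1+5/6z) = 1 + z + 5/16z²
  Hence R(z) = 1 + z + 5/16z².

Boundary: |R(x)|=1, x<0.
x=-0.59: |R|=0.5188
R=1: x+5/16x²=0 ⇒ x=−16/5=-3.2000; min R=1−1/(4·5/16)=0.2000>−1
Confirm numerically:
  x=-2.546: |R|=0.47966 <1
  x=-2.020: |R|=0.25512 <1
  x=-1.417: |R|=0.21047 <1
  x=-3.790: |R|=1.69878 >1
  x=-3.542: |R|=1.37855 >1
Interval (-3.2000, 0).

(-3.2000,0); λ=-12 ⇒ h* = (16/5)/12 = 0.2667.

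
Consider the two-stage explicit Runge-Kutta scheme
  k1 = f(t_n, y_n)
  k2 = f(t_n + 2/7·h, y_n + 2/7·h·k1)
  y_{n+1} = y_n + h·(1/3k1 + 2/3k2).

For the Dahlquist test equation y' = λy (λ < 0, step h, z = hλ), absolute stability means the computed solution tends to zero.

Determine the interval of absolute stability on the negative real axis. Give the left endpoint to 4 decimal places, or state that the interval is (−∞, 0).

Set f=λy, z=hλ:
  k1=λy_n ⇒ h·k1=z·y_n;  k2=λ(1+2/7z)y_n ⇒ h·k2=z(1+2/7z)y_n
  y_{n+1}/y_n = 1 + 1/3z + 2/3z(1+2/7z) = 1 + z + 4/21z²
  Hence R(z) = 1 + z + 4/21z².

Solve |R(x)|<1 on ℝ⁻.
x=-1.73: |R|=0.1599
R=1: x+4/21x²=0 ⇒ x=−21/4=-5.2500; min R=1−1/(4·4/21)=-0.3125>−1
Confirm numerically:
  x=-4.318: |R|=0.23345 <1
  x=-3.345: |R|=0.21376 <1
  x=-2.453: |R|=0.30686 <1
  x=-5.733: |R|=1.52744 >1
  x=-5.725: |R|=1.51798 >1
So |R|<1 on (-5.2500, 0).

(-5.2500, 0).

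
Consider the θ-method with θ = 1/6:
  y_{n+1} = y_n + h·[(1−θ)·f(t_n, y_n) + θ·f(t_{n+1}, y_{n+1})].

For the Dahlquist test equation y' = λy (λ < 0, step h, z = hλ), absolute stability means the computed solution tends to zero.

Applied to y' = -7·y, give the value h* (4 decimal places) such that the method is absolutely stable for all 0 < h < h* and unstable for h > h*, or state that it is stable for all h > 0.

With y'=λy (z=hλ):
  y_{n+1} = y_n + z·[5/6·y_n + 1/6·y_{n+1}] ⇒ (1 − 1/6z)y_{n+1} = (1 + 5/6z)y_n
  ⇒ R(z) = (1 + 5/6z)/(1 − 1/6z).

Boundary: |R(x)|=1, x<0.
x=-1.04: |R|=0.1136
R=−1: 1+5/6x = −1+1/6x ⇒ -2/3x=2 ⇒ x=2/(-2/3)=-3.0000
Confirm numerically:
  x=-2.290: |R|=0.65742 <1
  x=-2.275: |R|=0.64955 <1
  x=-2.274: |R|=0.64902 <1
  x=-3.469: |R|=1.19812 >1
  x=-3.397: |R|=1.16899 >1
  x=-3.087: |R|=1.03830 >1
Stable set (-3.0000, 0).

(-3.0000,0); λ=-7 ⇒ h* = (3)/7 = 0.4286.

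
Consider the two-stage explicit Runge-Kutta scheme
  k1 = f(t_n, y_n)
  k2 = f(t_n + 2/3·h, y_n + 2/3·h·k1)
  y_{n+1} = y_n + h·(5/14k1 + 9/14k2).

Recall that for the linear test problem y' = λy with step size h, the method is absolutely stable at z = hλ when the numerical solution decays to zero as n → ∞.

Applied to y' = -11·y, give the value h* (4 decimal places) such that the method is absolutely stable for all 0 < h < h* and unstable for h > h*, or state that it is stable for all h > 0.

(-2.3333,0); λ=-11 ⇒ h* = (7/3)/11 = 0.2121.

Test eqn y'=λy, z=hλ:
  k1=λy_n ⇒ h·k1=z·y_n;  k2=λ(1+2/3z)y_n ⇒ h·k2=z(1+2/3z)y_n
  y_{n+1}/y_n = 1 + 5/14z + 9/14z(1+2/3z) = 1 + z + 3/7z²
  Hence R(z) = 1 + z + 3/7z².

Find x<0 with |R(x)|<1.
x=-0.59: |R|=0.5592
R=1: x+3/7x²=0 ⇒ x=−7/3=-2.3333; min R=1−1/(4·3/7)=0.4167>−1
Confirm numerically:
  x=-2.045: |R|=0.74730 <1
  x=-1.657: |R|=0.51971 <1
  x=-1.156: |R|=0.41672 <1
  x=-2.753: |R|=1.49515 >1
  x=-2.656: |R|=1.36729 >1
  x=-2.614: |R|=1.31443 >1
So |R|<1 on (-2.3333, 0).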